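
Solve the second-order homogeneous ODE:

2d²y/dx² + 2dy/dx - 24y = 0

Characteristic equation: 2r² + 2r - 24 = 0
Divide by 2: r² + r - 12 = 0
Roots: r = 3, -4 (distinct real)
General solution: y = C₁e^(3x) + C₂e^(-4x)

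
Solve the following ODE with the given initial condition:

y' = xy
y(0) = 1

General solution: y = Ce^(x²/2)
Applying IC y(0) = 1:
Particular solution: y = e^(x²/2)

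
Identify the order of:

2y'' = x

The order is 2 (highest derivative is of order 2).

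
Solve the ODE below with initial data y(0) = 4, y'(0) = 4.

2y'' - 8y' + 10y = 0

General solution: y = e^(2x)(C₁cos(x) + C₂sin(x))
Complex roots r = 2 ± i
Applying ICs: C₁ = 4, C₂ = -4
Particular solution: y = e^(2x)(4cos(x) - 4sin(x))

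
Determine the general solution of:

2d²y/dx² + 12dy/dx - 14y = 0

Characteristic equation: 2r² + 12r - 14 = 0
Divide by 2: r² + 6r - 7 = 0
Roots: r = 1, -7 (distinct real)
General solution: y = C₁e^x + C₂e^(-7x)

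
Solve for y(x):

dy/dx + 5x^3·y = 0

Using integrating factor method:

General solution: y = Ce^(-5x^4/4)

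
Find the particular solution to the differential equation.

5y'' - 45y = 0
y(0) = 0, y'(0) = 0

General solution: y = C₁e^(3x) + C₂e^(-3x)
Applying ICs: C₁ = 0, C₂ = 0
Particular solution: y = 0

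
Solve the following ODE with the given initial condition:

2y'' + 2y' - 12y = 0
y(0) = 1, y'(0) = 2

General solution: y = C₁e^(2x) + C₂e^(-3x)
Applying ICs: C₁ = 1, C₂ = 0
Particular solution: y = e^(2x)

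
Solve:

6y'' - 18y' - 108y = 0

Characteristic equation: 6r² - 18r - 108 = 0
Divide by 6: r² - 3r - 18 = 0
Roots: r = 6, -3 (distinct real)
General solution: y = C₁e^(6x) + C₂e^(-3x)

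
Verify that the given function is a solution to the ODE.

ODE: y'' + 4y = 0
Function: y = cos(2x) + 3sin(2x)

Verification:
y'' = -4cos(2x) - 12sin(2x)
y'' + 4y = 0 ✓

Yes, it is a solution.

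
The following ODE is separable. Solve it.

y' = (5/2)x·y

Separating variables and integrating:
ln|y| = 5x^2/4 + C

General solution: y = Ce^(5x^2/4)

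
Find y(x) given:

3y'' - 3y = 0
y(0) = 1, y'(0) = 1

General solution: y = C₁e^x + C₂e^(-x)
Applying ICs: C₁ = 1, C₂ = 0
Particular solution: y = e^x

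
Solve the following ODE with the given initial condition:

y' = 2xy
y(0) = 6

General solution: y = Ce^(x²)
Applying IC y(0) = 6:
Particular solution: y = 6e^(x²)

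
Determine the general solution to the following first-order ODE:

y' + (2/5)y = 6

Using integrating factor method:

General solution: y = 15 + Ce^(-2x/5)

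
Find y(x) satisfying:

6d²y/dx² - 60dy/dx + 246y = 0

Characteristic equation: 6r² - 60r + 246 = 0
Divide by 6: r² - 10r + 41 = 0
Roots: r = 5 ± 4i (complex conjugates)
General solution: y = e^(5x)(C₁cos(4x) + C₂sin(4x))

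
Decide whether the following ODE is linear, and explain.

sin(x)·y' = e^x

Linear (y and its derivatives appear to the first power only, no products of y terms)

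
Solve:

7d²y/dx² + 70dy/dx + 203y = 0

Characteristic equation: 7r² + 70r + 203 = 0
Divide by 7: r² + 10r + 29 = 0
Roots: r = -5 ± 2i (complex conjugates)
General solution: y = e^(-5x)(C₁cos(2x) + C₂sin(2x))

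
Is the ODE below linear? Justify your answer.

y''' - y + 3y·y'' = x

No. Nonlinear (y·y'' term)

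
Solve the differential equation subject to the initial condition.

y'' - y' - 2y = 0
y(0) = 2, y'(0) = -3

General solution: y = C₁e^(2x) + C₂e^(-x)
Applying ICs: C₁ = -1/3, C₂ = 7/3
Particular solution: y = -(1/3)e^(2x) + (7/3)e^(-x)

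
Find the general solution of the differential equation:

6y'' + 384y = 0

Characteristic equation: 6r² + 384 = 0
Divide by 6: r² + 64 = 0
Roots: r = ±8i (complex conjugates)
General solution: y = C₁cos(8x) + C₂sin(8x)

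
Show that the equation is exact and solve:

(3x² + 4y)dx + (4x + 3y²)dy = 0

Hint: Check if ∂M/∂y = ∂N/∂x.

Verify exactness: ∂M/∂y = ∂N/∂x ✓
Find F(x,y) such that ∂F/∂x = M, ∂F/∂y = N
Solution: x³ + 4xy + y³ = C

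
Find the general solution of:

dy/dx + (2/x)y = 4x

Using integrating factor method:

General solution: y = x^2 + Cx^(-2)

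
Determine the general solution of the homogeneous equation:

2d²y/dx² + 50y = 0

Characteristic equation: 2r² + 50 = 0
Divide by 2: r² + 25 = 0
Roots: r = ±5i (complex conjugates)
General solution: y = C₁cos(5x) + C₂sin(5x)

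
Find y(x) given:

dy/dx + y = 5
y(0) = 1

General solution: y = 5 + Ce^(-x)
Applying y(0) = 1: C = 1 - 5 = -4
Particular solution: y = 5 - 4e^(-x)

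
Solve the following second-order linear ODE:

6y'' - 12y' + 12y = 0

Characteristic equation: 6r² - 12r + 12 = 0
Divide by 6: r² - 2r + 2 = 0
Roots: r = 1 ± i (complex conjugates)
General solution: y = e^x(C₁cos(x) + C₂sin(x))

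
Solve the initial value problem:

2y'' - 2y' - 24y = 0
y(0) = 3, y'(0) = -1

General solution: y = C₁e^(4x) + C₂e^(-3x)
Applying ICs: C₁ = 8/7, C₂ = 13/7
Particular solution: y = (8/7)e^(4x) + (13/7)e^(-3x)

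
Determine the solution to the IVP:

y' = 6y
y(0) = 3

General solution: y = Ce^(6x)
Applying IC y(0) = 3:
Particular solution: y = 3e^(6x)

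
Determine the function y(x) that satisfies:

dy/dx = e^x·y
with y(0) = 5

General solution: y = Ce^(e^x)
Applying IC y(0) = 5:
Particular solution: y = 5e^(e^x - 1)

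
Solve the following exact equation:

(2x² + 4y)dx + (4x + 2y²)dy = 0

Verify exactness: ∂M/∂y = ∂N/∂x ✓
Find F(x,y) such that ∂F/∂x = M, ∂F/∂y = N
Solution: 2x³/3 + 4xy + 2y³/3 = C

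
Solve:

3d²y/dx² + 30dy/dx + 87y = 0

Characteristic equation: 3r² + 30r + 87 = 0
Divide by 3: r² + 10r + 29 = 0
Roots: r = -5 ± 2i (complex conjugates)
General solution: y = e^(-5x)(C₁cos(2x) + C₂sin(2x))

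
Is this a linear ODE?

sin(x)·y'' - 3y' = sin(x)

Yes. Linear (y and its derivatives appear to the first power only, no products of y terms)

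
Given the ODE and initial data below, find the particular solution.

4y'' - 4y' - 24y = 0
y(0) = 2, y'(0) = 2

General solution: y = C₁e^(3x) + C₂e^(-2x)
Applying ICs: C₁ = 6/5, C₂ = 4/5
Particular solution: y = (6/5)e^(3x) + (4/5)e^(-2x)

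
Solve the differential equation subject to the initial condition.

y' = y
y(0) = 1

General solution: y = Ce^x
Applying IC y(0) = 1:
Particular solution: y = e^x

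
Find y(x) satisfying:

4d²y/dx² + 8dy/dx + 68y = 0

Characteristic equation: 4r² + 8r + 68 = 0
Divide by 4: r² + 2r + 17 = 0
Roots: r = -1 ± 4i (complex conjugates)
General solution: y = e^(-x)(C₁cos(4x) + C₂sin(4x))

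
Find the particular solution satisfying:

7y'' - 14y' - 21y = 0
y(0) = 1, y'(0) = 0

General solution: y = C₁e^(3x) + C₂e^(-x)
Applying ICs: C₁ = 1/4, C₂ = 3/4
Particular solution: y = (1/4)e^(3x) + (3/4)e^(-x)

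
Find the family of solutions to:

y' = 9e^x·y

Separating variables and integrating:
ln|y| = 9e^x + C

General solution: y = Ce^(9e^x)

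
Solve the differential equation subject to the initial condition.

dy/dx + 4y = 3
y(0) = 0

General solution: y = 3/4 + Ce^(-4x)
Applying y(0) = 0: C = 0 - 3/4 = -3/4
Particular solution: y = 3/4 - (3/4)e^(-4x)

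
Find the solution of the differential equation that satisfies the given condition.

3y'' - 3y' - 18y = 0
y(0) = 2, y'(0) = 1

General solution: y = C₁e^(3x) + C₂e^(-2x)
Applying ICs: C₁ = 1, C₂ = 1
Particular solution: y = e^(3x) + e^(-2x)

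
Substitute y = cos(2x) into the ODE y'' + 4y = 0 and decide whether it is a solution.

Verification:
y'' = -4cos(2x)
y'' + 4y = 0 ✓

Yes, it is a solution.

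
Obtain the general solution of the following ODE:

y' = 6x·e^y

Separating variables and integrating:
-e^(-y) = 3x² + C

General solution: y = -ln(C - 3x²)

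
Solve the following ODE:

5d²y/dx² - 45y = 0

Characteristic equation: 5r² - 45 = 0
Divide by 5: r² - 9 = 0
Roots: r = 3, -3 (distinct real)
General solution: y = C₁e^(3x) + C₂e^(-3x)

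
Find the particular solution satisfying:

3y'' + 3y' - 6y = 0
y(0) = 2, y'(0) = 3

General solution: y = C₁e^x + C₂e^(-2x)
Applying ICs: C₁ = 7/3, C₂ = -1/3
Particular solution: y = (7/3)e^x - (1/3)e^(-2x)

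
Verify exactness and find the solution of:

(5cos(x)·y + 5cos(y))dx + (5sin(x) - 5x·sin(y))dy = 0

Verify exactness: ∂M/∂y = ∂N/∂x ✓
Find F(x,y) such that ∂F/∂x = M, ∂F/∂y = N
Solution: 5sin(x)·y + 5x·cos(y) = C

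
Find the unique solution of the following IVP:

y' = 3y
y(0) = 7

General solution: y = Ce^(3x)
Applying IC y(0) = 7:
Particular solution: y = 7e^(3x)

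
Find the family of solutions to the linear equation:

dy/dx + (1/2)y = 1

Using integrating factor method:

General solution: y = 2 + Ce^(-x/2)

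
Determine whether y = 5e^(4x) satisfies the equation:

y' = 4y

Verification:
y = 5e^(4x)
y' = 20e^(4x)
4y = 20e^(4x)
y' = 4y ✓

Yes, it is a solution.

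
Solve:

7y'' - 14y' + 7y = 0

Characteristic equation: 7r² - 14r + 7 = 0
Divide by 7: r² - 2r + 1 = 0
Factored: (r - 1)² = 0
Repeated root: r = 1
General solution: y = (C₁ + C₂x)e^x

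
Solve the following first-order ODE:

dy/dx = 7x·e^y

Separating variables and integrating:
-e^(-y) = 7x²/2 + C

General solution: y = -ln(C - 7x²/2)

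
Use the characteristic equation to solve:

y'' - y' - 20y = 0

Characteristic equation: r² - r - 20 = 0
Roots: r = 5, -4 (distinct real)
General solution: y = C₁e^(5x) + C₂e^(-4x)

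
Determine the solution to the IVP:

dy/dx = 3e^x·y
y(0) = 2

General solution: y = Ce^(3e^x)
Applying IC y(0) = 2:
Particular solution: y = 2e^(3(e^x - 1))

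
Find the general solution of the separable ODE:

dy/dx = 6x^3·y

Separating variables and integrating:
ln|y| = 3x^4/2 + C

General solution: y = Ce^(3x^4/2)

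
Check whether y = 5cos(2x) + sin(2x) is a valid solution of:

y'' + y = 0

Verification:
y'' = -20cos(2x) - 4sin(2x)
y'' + y ≠ 0 (frequency mismatch: got 4 instead of 1)

No, it is not a solution.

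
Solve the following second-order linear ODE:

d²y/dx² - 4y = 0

Characteristic equation: r² - 4 = 0
Roots: r = 2, -2 (distinct real)
General solution: y = C₁e^(2x) + C₂e^(-2x)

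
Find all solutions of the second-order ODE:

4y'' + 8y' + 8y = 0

Characteristic equation: 4r² + 8r + 8 = 0
Divide by 4: r² + 2r + 2 = 0
Roots: r = -1 ± i (complex conjugates)
General solution: y = e^(-x)(C₁cos(x) + C₂sin(x))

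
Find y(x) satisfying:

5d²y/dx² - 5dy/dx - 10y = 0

Characteristic equation: 5r² - 5r - 10 = 0
Divide by 5: r² - r - 2 = 0
Roots: r = 2, -1 (distinct real)
General solution: y = C₁e^(2x) + C₂e^(-x)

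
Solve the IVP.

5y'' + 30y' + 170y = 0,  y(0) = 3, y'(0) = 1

General solution: y = e^(-3x)(C₁cos(5x) + C₂sin(5x))
Complex roots r = -3 ± 5i
Applying ICs: C₁ = 3, C₂ = 2
Particular solution: y = e^(-3x)(3cos(5x) + 2sin(5x))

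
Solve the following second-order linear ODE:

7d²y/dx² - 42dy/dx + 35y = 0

Characteristic equation: 7r² - 42r + 35 = 0
Divide by 7: r² - 6r + 5 = 0
Roots: r = 1, 5 (distinct real)
General solution: y = C₁e^x + C₂e^(5x)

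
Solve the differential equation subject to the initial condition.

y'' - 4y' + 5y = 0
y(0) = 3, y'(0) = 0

General solution: y = e^(2x)(C₁cos(x) + C₂sin(x))
Complex roots r = 2 ± i
Applying ICs: C₁ = 3, C₂ = -6
Particular solution: y = e^(2x)(3cos(x) - 6sin(x))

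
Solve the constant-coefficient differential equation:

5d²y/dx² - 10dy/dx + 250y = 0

Characteristic equation: 5r² - 10r + 250 = 0
Divide by 5: r² - 2r + 50 = 0
Roots: r = 1 ± 7i (complex conjugates)
General solution: y = e^x(C₁cos(7x) + C₂sin(7x))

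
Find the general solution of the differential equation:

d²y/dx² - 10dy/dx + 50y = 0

Characteristic equation: r² - 10r + 50 = 0
Roots: r = 5 ± 5i (complex conjugates)
General solution: y = e^(5x)(C₁cos(5x) + C₂sin(5x))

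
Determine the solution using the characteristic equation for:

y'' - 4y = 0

Characteristic equation: r² - 4 = 0
Roots: r = 2, -2 (distinct real)
General solution: y = C₁e^(2x) + C₂e^(-2x)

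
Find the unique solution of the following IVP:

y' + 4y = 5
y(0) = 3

General solution: y = 5/4 + Ce^(-4x)
Applying y(0) = 3: C = 3 - 5/4 = 7/4
Particular solution: y = 5/4 + (7/4)e^(-4x)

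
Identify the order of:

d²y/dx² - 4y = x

The order is 2 (highest derivative is of order 2).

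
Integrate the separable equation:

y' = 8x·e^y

Separating variables and integrating:
-e^(-y) = 4x² + C

General solution: y = -ln(C - 4x²)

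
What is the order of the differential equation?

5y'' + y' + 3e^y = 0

The order is 2 (highest derivative is of order 2).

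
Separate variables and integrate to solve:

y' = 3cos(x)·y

Separating variables and integrating:
ln|y| = 3sin(x) + C

General solution: y = Ce^(3sin(x))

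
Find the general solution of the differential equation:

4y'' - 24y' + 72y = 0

Characteristic equation: 4r² - 24r + 72 = 0
Divide by 4: r² - 6r + 18 = 0
Roots: r = 3 ± 3i (complex conjugates)
General solution: y = e^(3x)(C₁cos(3x) + C₂sin(3x))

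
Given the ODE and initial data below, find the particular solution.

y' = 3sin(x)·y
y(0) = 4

General solution: y = Ce^(-3cos(x))
Applying IC y(0) = 4:
Particular solution: y = 4e^(3(1-cos(x)))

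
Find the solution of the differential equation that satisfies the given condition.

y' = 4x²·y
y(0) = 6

General solution: y = Ce^(4x³/3)
Applying IC y(0) = 6:
Particular solution: y = 6e^(4x³/3)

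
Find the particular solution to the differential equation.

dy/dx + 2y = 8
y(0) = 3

General solution: y = 4 + Ce^(-2x)
Applying y(0) = 3: C = 3 - 4 = -1
Particular solution: y = 4 - e^(-2x)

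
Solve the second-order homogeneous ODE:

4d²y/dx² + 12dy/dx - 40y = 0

Characteristic equation: 4r² + 12r - 40 = 0
Divide by 4: r² + 3r - 10 = 0
Roots: r = 2, -5 (distinct real)
General solution: y = C₁e^(2x) + C₂e^(-5x)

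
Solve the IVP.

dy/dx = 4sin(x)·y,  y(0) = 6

General solution: y = Ce^(-4cos(x))
Applying IC y(0) = 6:
Particular solution: y = 6e^(4(1-cos(x)))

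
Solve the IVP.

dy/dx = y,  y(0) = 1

General solution: y = Ce^x
Applying IC y(0) = 1:
Particular solution: y = e^x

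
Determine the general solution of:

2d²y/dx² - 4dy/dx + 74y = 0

Characteristic equation: 2r² - 4r + 74 = 0
Divide by 2: r² - 2r + 37 = 0
Roots: r = 1 ± 6i (complex conjugates)
General solution: y = e^x(C₁cos(6x) + C₂sin(6x))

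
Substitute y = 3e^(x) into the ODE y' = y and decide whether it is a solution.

Verification:
y = 3e^(x)
y' = 3e^(x)
y = 3e^(x)
y' = y ✓

Yes, it is a solution.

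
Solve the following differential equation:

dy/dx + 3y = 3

Using integrating factor method:

General solution: y = 1 + Ce^(-3x)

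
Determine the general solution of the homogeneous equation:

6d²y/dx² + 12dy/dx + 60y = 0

Characteristic equation: 6r² + 12r + 60 = 0
Divide by 6: r² + 2r + 10 = 0
Roots: r = -1 ± 3i (complex conjugates)
General solution: y = e^(-x)(C₁cos(3x) + C₂sin(3x))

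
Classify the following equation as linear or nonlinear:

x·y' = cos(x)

Linear (y and its derivatives appear to the first power only, no products of y terms)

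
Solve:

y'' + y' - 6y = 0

Characteristic equation: r² + r - 6 = 0
Roots: r = 2, -3 (distinct real)
General solution: y = C₁e^(2x) + C₂e^(-3x)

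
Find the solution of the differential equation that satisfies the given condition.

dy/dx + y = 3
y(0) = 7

General solution: y = 3 + Ce^(-x)
Applying y(0) = 7: C = 7 - 3 = 4
Particular solution: y = 3 + 4e^(-x)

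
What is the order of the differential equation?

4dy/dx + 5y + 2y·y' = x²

The order is 1 (highest derivative is of order 1).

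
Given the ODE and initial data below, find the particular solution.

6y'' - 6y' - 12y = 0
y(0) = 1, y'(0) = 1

General solution: y = C₁e^(2x) + C₂e^(-x)
Applying ICs: C₁ = 2/3, C₂ = 1/3
Particular solution: y = (2/3)e^(2x) + (1/3)e^(-x)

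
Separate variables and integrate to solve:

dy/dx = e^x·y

Separating variables and integrating:
ln|y| = e^x + C

General solution: y = Ce^(e^x)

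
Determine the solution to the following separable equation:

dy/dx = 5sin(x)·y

Separating variables and integrating:
ln|y| = -5cos(x) + C

General solution: y = Ce^(-5cos(x))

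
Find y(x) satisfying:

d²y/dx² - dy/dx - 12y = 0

Characteristic equation: r² - r - 12 = 0
Roots: r = 4, -3 (distinct real)
General solution: y = C₁e^(4x) + C₂e^(-3x)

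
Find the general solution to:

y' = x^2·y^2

Separating variables and integrating:
-1/y = x^3/3 + C

General solution: y^-1 = (-1/3)x^3 + C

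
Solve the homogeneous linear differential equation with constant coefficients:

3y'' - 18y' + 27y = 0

Characteristic equation: 3r² - 18r + 27 = 0
Divide by 3: r² - 6r + 9 = 0
Factored: (r - 3)² = 0
Repeated root: r = 3
General solution: y = (C₁ + C₂x)e^(3x)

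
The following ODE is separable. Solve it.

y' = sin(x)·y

Separating variables and integrating:
ln|y| = -cos(x) + C

General solution: y = Ce^(-cos(x))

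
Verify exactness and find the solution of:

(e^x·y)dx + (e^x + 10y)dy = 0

Verify exactness: ∂M/∂y = ∂N/∂x ✓
Find F(x,y) such that ∂F/∂x = M, ∂F/∂y = N
Solution: e^x·y + 5y² = C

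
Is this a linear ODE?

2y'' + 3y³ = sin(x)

No. Nonlinear (y³ term)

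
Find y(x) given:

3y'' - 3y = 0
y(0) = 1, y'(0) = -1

General solution: y = C₁e^x + C₂e^(-x)
Applying ICs: C₁ = 0, C₂ = 1
Particular solution: y = e^(-x)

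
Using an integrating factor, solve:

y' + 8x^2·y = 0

Using integrating factor method:

General solution: y = Ce^(-8x^3/3)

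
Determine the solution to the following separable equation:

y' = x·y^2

Separating variables and integrating:
-1/y = x^2/2 + C

General solution: y^-1 = (-1/2)x^2 + C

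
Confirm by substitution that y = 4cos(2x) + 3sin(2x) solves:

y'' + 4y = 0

Verification:
y'' = -16cos(2x) - 12sin(2x)
y'' + 4y = 0 ✓

Yes, it is a solution.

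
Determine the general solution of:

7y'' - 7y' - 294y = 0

Characteristic equation: 7r² - 7r - 294 = 0
Divide by 7: r² - r - 42 = 0
Roots: r = 7, -6 (distinct real)
General solution: y = C₁e^(7x) + C₂e^(-6x)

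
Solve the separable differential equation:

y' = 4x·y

Separating variables and integrating:
ln|y| = 2x^2 + C

General solution: y = Ce^(2x^2)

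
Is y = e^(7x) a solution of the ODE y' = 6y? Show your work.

Verification:
y = e^(7x)
y' = 7e^(7x)
But 6y = 6e^(7x)
y' ≠ 6y — the derivative does not match

No, it is not a solution.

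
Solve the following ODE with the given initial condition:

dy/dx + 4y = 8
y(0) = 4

General solution: y = 2 + Ce^(-4x)
Applying y(0) = 4: C = 4 - 2 = 2
Particular solution: y = 2 + 2e^(-4x)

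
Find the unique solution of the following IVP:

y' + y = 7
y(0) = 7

General solution: y = 7 + Ce^(-x)
Applying y(0) = 7: C = 7 - 7 = 0
Particular solution: y = 7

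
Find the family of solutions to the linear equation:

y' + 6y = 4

Using integrating factor method:

General solution: y = 2/3 + Ce^(-6x)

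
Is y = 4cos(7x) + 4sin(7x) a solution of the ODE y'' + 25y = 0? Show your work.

Verification:
y'' = -196cos(7x) - 196sin(7x)
y'' + 25y ≠ 0 (frequency mismatch: got 49 instead of 25)

No, it is not a solution.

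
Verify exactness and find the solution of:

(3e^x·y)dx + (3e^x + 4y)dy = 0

Verify exactness: ∂M/∂y = ∂N/∂x ✓
Find F(x,y) such that ∂F/∂x = M, ∂F/∂y = N
Solution: 3e^x·y + 2y² = C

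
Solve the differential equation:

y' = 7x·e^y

Separating variables and integrating:
-e^(-y) = 7x²/2 + C

General solution: y = -ln(C - 7x²/2)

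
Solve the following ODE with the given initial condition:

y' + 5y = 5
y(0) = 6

General solution: y = 1 + Ce^(-5x)
Applying y(0) = 6: C = 6 - 1 = 5
Particular solution: y = 1 + 5e^(-5x)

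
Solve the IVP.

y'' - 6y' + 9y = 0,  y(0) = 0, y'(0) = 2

General solution: y = (C₁ + C₂x)e^(3x)
Repeated root r = 3
Applying ICs: C₁ = 0, C₂ = 2
Particular solution: y = 2xe^(3x)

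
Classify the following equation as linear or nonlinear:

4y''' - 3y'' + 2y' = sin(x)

Linear (y and its derivatives appear to the first power only, no products of y terms)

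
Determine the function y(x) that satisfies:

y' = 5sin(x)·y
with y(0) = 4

General solution: y = Ce^(-5cos(x))
Applying IC y(0) = 4:
Particular solution: y = 4e^(5(1-cos(x)))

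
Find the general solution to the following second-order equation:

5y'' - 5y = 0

Characteristic equation: 5r² - 5 = 0
Divide by 5: r² - 1 = 0
Roots: r = 1, -1 (distinct real)
General solution: y = C₁e^x + C₂e^(-x)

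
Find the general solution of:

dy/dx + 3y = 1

Using integrating factor method:

General solution: y = 1/3 + Ce^(-3x)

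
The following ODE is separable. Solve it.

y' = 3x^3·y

Separating variables and integrating:
ln|y| = 3x^4/4 + C

General solution: y = Ce^(3x^4/4)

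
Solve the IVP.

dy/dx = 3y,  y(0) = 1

General solution: y = Ce^(3x)
Applying IC y(0) = 1:
Particular solution: y = e^(3x)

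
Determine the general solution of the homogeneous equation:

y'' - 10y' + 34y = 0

Characteristic equation: r² - 10r + 34 = 0
Roots: r = 5 ± 3i (complex conjugates)
General solution: y = e^(5x)(C₁cos(3x) + C₂sin(3x))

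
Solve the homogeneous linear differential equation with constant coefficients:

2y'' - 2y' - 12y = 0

Characteristic equation: 2r² - 2r - 12 = 0
Divide by 2: r² - r - 6 = 0
Roots: r = 3, -2 (distinct real)
General solution: y = C₁e^(3x) + C₂e^(-2x)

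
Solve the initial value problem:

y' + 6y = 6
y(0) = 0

General solution: y = 1 + Ce^(-6x)
Applying y(0) = 0: C = 0 - 1 = -1
Particular solution: y = 1 - e^(-6x)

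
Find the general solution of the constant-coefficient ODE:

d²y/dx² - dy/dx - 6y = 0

Characteristic equation: r² - r - 6 = 0
Roots: r = 3, -2 (distinct real)
General solution: y = C₁e^(3x) + C₂e^(-2x)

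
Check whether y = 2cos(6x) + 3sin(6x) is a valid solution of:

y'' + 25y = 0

Verification:
y'' = -72cos(6x) - 108sin(6x)
y'' + 25y ≠ 0 (frequency mismatch: got 36 instead of 25)

No, it is not a solution.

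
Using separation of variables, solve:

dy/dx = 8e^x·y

Separating variables and integrating:
ln|y| = 8e^x + C

General solution: y = Ce^(8e^x)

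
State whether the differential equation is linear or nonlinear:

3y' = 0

Linear (y and its derivatives appear to the first power only, no products of y terms)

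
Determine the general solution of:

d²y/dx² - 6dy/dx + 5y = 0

Characteristic equation: r² - 6r + 5 = 0
Roots: r = 5, 1 (distinct real)
General solution: y = C₁e^(5x) + C₂e^x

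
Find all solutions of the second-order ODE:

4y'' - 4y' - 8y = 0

Characteristic equation: 4r² - 4r - 8 = 0
Divide by 4: r² - r - 2 = 0
Roots: r = 2, -1 (distinct real)
General solution: y = C₁e^(2x) + C₂e^(-x)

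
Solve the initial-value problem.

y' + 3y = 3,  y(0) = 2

General solution: y = 1 + Ce^(-3x)
Applying y(0) = 2: C = 2 - 1 = 1
Particular solution: y = 1 + e^(-3x)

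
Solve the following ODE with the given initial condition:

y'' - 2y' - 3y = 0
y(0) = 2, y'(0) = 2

General solution: y = C₁e^(3x) + C₂e^(-x)
Applying ICs: C₁ = 1, C₂ = 1
Particular solution: y = e^(3x) + e^(-x)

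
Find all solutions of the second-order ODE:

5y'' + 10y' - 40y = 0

Characteristic equation: 5r² + 10r - 40 = 0
Divide by 5: r² + 2r - 8 = 0
Roots: r = 2, -4 (distinct real)
General solution: y = C₁e^(2x) + C₂e^(-4x)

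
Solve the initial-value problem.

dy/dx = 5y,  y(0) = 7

General solution: y = Ce^(5x)
Applying IC y(0) = 7:
Particular solution: y = 7e^(5x)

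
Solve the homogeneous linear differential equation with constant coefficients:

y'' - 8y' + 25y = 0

Characteristic equation: r² - 8r + 25 = 0
Roots: r = 4 ± 3i (complex conjugates)
General solution: y = e^(4x)(C₁cos(3x) + C₂sin(3x))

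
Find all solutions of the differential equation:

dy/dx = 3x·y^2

Separating variables and integrating:
-1/y = 3x^2/2 + C

General solution: y^-1 = (-3/2)x^2 + C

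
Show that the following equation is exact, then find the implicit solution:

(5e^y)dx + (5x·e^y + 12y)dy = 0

Verify exactness: ∂M/∂y = ∂N/∂x ✓
Find F(x,y) such that ∂F/∂x = M, ∂F/∂y = N
Solution: 5x·e^y + 6y² = C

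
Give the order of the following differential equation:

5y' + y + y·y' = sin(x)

The order is 1 (highest derivative is of order 1).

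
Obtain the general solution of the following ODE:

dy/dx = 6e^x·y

Separating variables and integrating:
ln|y| = 6e^x + C

General solution: y = Ce^(6e^x)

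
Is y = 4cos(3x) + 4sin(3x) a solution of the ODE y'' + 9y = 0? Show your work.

Verification:
y'' = -36cos(3x) - 36sin(3x)
y'' + 9y = 0 ✓

Yes, it is a solution.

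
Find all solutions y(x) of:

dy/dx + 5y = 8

Using integrating factor method:

General solution: y = 8/5 + Ce^(-5x)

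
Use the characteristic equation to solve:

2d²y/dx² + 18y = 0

Characteristic equation: 2r² + 18 = 0
Divide by 2: r² + 9 = 0
Roots: r = ±3i (complex conjugates)
General solution: y = C₁cos(3x) + C₂sin(3x)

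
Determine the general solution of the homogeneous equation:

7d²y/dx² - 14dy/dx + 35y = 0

Characteristic equation: 7r² - 14r + 35 = 0
Divide by 7: r² - 2r + 5 = 0
Roots: r = 1 ± 2i (complex conjugates)
General solution: y = e^x(C₁cos(2x) + C₂sin(2x))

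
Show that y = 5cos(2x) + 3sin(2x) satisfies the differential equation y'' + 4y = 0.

Verification:
y'' = -20cos(2x) - 12sin(2x)
y'' + 4y = 0 ✓

Yes, it is a solution.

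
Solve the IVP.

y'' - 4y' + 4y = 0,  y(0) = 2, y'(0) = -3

General solution: y = (C₁ + C₂x)e^(2x)
Repeated root r = 2
Applying ICs: C₁ = 2, C₂ = -7
Particular solution: y = (2 - 7x)e^(2x)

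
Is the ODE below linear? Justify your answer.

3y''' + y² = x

No. Nonlinear (y² term)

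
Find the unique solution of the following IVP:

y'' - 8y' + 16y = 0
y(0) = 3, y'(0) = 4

General solution: y = (C₁ + C₂x)e^(4x)
Repeated root r = 4
Applying ICs: C₁ = 3, C₂ = -8
Particular solution: y = (3 - 8x)e^(4x)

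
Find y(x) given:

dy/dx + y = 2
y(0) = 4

General solution: y = 2 + Ce^(-x)
Applying y(0) = 4: C = 4 - 2 = 2
Particular solution: y = 2 + 2e^(-x)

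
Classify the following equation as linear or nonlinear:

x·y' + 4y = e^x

Linear (y and its derivatives appear to the first power only, no products of y terms)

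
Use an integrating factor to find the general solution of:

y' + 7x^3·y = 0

Using integrating factor method:

General solution: y = Ce^(-7x^4/4)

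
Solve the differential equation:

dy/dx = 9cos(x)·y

Separating variables and integrating:
ln|y| = 9sin(x) + C

General solution: y = Ce^(9sin(x))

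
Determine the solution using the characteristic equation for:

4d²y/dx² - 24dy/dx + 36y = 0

Characteristic equation: 4r² - 24r + 36 = 0
Divide by 4: r² - 6r + 9 = 0
Factored: (r - 3)² = 0
Repeated root: r = 3
General solution: y = (C₁ + C₂x)e^(3x)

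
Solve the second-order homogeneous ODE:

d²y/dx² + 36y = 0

Characteristic equation: r² + 36 = 0
Roots: r = ±6i (complex conjugates)
General solution: y = C₁cos(6x) + C₂sin(6x)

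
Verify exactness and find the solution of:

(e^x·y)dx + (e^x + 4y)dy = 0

Verify exactness: ∂M/∂y = ∂N/∂x ✓
Find F(x,y) such that ∂F/∂x = M, ∂F/∂y = N
Solution: e^x·y + 2y² = C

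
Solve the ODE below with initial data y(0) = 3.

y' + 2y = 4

General solution: y = 2 + Ce^(-2x)
Applying y(0) = 3: C = 3 - 2 = 1
Particular solution: y = 2 + e^(-2x)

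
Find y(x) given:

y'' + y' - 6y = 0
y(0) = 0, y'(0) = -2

General solution: y = C₁e^(2x) + C₂e^(-3x)
Applying ICs: C₁ = -2/5, C₂ = 2/5
Particular solution: y = -(2/5)e^(2x) + (2/5)e^(-3x)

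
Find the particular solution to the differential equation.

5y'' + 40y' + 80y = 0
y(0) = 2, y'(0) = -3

General solution: y = (C₁ + C₂x)e^(-4x)
Repeated root r = -4
Applying ICs: C₁ = 2, C₂ = 5
Particular solution: y = (2 + 5x)e^(-4x)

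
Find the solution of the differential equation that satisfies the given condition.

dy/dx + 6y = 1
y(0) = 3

General solution: y = 1/6 + Ce^(-6x)
Applying y(0) = 3: C = 3 - 1/6 = 17/6
Particular solution: y = 1/6 + (17/6)e^(-6x)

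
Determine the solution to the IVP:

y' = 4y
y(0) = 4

General solution: y = Ce^(4x)
Applying IC y(0) = 4:
Particular solution: y = 4e^(4x)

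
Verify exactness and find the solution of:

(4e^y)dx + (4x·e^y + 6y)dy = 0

Verify exactness: ∂M/∂y = ∂N/∂x ✓
Find F(x,y) such that ∂F/∂x = M, ∂F/∂y = N
Solution: 4x·e^y + 3y² = C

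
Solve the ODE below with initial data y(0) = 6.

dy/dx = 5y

General solution: y = Ce^(5x)
Applying IC y(0) = 6:
Particular solution: y = 6e^(5x)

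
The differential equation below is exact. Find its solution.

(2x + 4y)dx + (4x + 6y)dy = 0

Verify exactness: ∂M/∂y = ∂N/∂x ✓
Find F(x,y) such that ∂F/∂x = M, ∂F/∂y = N
Solution: x² + 4xy + 3y² = C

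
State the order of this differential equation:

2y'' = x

The order is 2 (highest derivative is of order 2).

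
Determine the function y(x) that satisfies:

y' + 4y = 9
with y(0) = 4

General solution: y = 9/4 + Ce^(-4x)
Applying y(0) = 4: C = 4 - 9/4 = 7/4
Particular solution: y = 9/4 + (7/4)e^(-4x)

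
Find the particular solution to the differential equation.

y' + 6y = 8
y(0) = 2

General solution: y = 4/3 + Ce^(-6x)
Applying y(0) = 2: C = 2 - 4/3 = 2/3
Particular solution: y = 4/3 + (2/3)e^(-6x)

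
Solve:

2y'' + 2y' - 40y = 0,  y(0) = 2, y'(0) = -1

General solution: y = C₁e^(4x) + C₂e^(-5x)
Applying ICs: C₁ = 1, C₂ = 1
Particular solution: y = e^(4x) + e^(-5x)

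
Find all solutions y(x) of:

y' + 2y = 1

Using integrating factor method:

General solution: y = 1/2 + Ce^(-2x)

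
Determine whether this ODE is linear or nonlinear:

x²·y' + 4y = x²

Linear (y and its derivatives appear to the first power only, no products of y terms)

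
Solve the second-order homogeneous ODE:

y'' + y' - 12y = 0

Characteristic equation: r² + r - 12 = 0
Roots: r = 3, -4 (distinct real)
General solution: y = C₁e^(3x) + C₂e^(-4x)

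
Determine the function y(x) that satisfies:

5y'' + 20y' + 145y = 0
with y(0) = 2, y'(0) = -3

General solution: y = e^(-2x)(C₁cos(5x) + C₂sin(5x))
Complex roots r = -2 ± 5i
Applying ICs: C₁ = 2, C₂ = 1/5
Particular solution: y = e^(-2x)(2cos(5x) + (1/5)sin(5x))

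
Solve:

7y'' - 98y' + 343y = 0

Characteristic equation: 7r² - 98r + 343 = 0
Divide by 7: r² - 14r + 49 = 0
Factored: (r - 7)² = 0
Repeated root: r = 7
General solution: y = (C₁ + C₂x)e^(7x)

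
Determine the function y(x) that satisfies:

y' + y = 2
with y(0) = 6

General solution: y = 2 + Ce^(-x)
Applying y(0) = 6: C = 6 - 2 = 4
Particular solution: y = 2 + 4e^(-x)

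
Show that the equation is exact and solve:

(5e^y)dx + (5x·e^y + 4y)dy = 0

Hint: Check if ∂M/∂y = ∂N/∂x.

Verify exactness: ∂M/∂y = ∂N/∂x ✓
Find F(x,y) such that ∂F/∂x = M, ∂F/∂y = N
Solution: 5x·e^y + 2y² = C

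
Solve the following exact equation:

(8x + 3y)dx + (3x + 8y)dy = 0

Verify exactness: ∂M/∂y = ∂N/∂x ✓
Find F(x,y) such that ∂F/∂x = M, ∂F/∂y = N
Solution: 4x² + 3xy + 4y² = C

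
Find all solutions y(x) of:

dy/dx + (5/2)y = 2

Using integrating factor method:

General solution: y = 4/5 + Ce^(-5x/2)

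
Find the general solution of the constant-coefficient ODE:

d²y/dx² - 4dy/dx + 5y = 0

Characteristic equation: r² - 4r + 5 = 0
Roots: r = 2 ± i (complex conjugates)
General solution: y = e^(2x)(C₁cos(x) + C₂sin(x))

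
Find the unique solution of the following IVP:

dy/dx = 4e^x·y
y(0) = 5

General solution: y = Ce^(4e^x)
Applying IC y(0) = 5:
Particular solution: y = 5e^(4(e^x - 1))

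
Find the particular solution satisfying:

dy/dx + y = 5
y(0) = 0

General solution: y = 5 + Ce^(-x)
Applying y(0) = 0: C = 0 - 5 = -5
Particular solution: y = 5 - 5e^(-x)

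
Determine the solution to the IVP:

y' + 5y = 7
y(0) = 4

General solution: y = 7/5 + Ce^(-5x)
Applying y(0) = 4: C = 4 - 7/5 = 13/5
Particular solution: y = 7/5 + (13/5)e^(-5x)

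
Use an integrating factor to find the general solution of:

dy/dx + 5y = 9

Using integrating factor method:

General solution: y = 9/5 + Ce^(-5x)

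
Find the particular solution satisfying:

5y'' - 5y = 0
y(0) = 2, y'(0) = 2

General solution: y = C₁e^x + C₂e^(-x)
Applying ICs: C₁ = 2, C₂ = 0
Particular solution: y = 2e^x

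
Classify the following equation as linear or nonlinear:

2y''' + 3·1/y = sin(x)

Nonlinear (1/y term)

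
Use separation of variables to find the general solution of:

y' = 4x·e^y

Separating variables and integrating:
-e^(-y) = 2x² + C

General solution: y = -ln(C - 2x²)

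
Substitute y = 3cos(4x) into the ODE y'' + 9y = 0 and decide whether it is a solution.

Verification:
y'' = -48cos(4x)
y'' + 9y ≠ 0 (frequency mismatch: got 16 instead of 9)

No, it is not a solution.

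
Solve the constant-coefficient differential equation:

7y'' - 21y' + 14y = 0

Characteristic equation: 7r² - 21r + 14 = 0
Divide by 7: r² - 3r + 2 = 0
Roots: r = 1, 2 (distinct real)
General solution: y = C₁e^x + C₂e^(2x)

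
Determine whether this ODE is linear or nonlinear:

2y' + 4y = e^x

Linear (y and its derivatives appear to the first power only, no products of y terms)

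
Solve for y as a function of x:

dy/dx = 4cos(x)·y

Separating variables and integrating:
ln|y| = 4sin(x) + C

General solution: y = Ce^(4sin(x))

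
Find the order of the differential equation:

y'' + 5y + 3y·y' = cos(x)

The order is 2 (highest derivative is of order 2).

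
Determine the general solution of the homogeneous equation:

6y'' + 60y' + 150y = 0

Characteristic equation: 6r² + 60r + 150 = 0
Divide by 6: r² + 10r + 25 = 0
Factored: (r + 5)² = 0
Repeated root: r = -5
General solution: y = (C₁ + C₂x)e^(-5x)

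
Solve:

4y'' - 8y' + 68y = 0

Characteristic equation: 4r² - 8r + 68 = 0
Divide by 4: r² - 2r + 17 = 0
Roots: r = 1 ± 4i (complex conjugates)
General solution: y = e^x(C₁cos(4x) + C₂sin(4x))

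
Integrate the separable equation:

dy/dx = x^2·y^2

Separating variables and integrating:
-1/y = x^3/3 + C

General solution: y^-1 = (-1/3)x^3 + C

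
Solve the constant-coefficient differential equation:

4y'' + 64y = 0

Characteristic equation: 4r² + 64 = 0
Divide by 4: r² + 16 = 0
Roots: r = ±4i (complex conjugates)
General solution: y = C₁cos(4x) + C₂sin(4x)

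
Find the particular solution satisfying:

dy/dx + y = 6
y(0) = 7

General solution: y = 6 + Ce^(-x)
Applying y(0) = 7: C = 7 - 6 = 1
Particular solution: y = 6 + e^(-x)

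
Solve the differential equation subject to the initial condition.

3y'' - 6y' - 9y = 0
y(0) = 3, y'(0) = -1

General solution: y = C₁e^(3x) + C₂e^(-x)
Applying ICs: C₁ = 1/2, C₂ = 5/2
Particular solution: y = (1/2)e^(3x) + (5/2)e^(-x)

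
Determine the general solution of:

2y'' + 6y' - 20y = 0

Characteristic equation: 2r² + 6r - 20 = 0
Divide by 2: r² + 3r - 10 = 0
Roots: r = 2, -5 (distinct real)
General solution: y = C₁e^(2x) + C₂e^(-5x)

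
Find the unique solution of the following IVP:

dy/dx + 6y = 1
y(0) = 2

General solution: y = 1/6 + Ce^(-6x)
Applying y(0) = 2: C = 2 - 1/6 = 11/6
Particular solution: y = 1/6 + (11/6)e^(-6x)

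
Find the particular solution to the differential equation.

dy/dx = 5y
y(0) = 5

General solution: y = Ce^(5x)
Applying IC y(0) = 5:
Particular solution: y = 5e^(5x)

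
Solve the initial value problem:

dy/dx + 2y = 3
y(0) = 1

General solution: y = 3/2 + Ce^(-2x)
Applying y(0) = 1: C = 1 - 3/2 = -1/2
Particular solution: y = 3/2 - (1/2)e^(-2x)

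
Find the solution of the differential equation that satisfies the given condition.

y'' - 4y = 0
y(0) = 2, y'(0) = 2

General solution: y = C₁e^(2x) + C₂e^(-2x)
Applying ICs: C₁ = 3/2, C₂ = 1/2
Particular solution: y = (3/2)e^(2x) + (1/2)e^(-2x)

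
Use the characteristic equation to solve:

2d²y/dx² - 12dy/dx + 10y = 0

Characteristic equation: 2r² - 12r + 10 = 0
Divide by 2: r² - 6r + 5 = 0
Roots: r = 1, 5 (distinct real)
General solution: y = C₁e^x + C₂e^(5x)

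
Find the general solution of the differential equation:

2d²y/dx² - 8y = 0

Characteristic equation: 2r² - 8 = 0
Divide by 2: r² - 4 = 0
Roots: r = 2, -2 (distinct real)
General solution: y = C₁e^(2x) + C₂e^(-2x)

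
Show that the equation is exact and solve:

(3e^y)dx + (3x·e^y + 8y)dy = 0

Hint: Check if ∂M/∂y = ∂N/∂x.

Verify exactness: ∂M/∂y = ∂N/∂x ✓
Find F(x,y) such that ∂F/∂x = M, ∂F/∂y = N
Solution: 3x·e^y + 4y² = C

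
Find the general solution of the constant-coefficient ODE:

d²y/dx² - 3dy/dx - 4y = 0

Characteristic equation: r² - 3r - 4 = 0
Roots: r = 4, -1 (distinct real)
General solution: y = C₁e^(4x) + C₂e^(-x)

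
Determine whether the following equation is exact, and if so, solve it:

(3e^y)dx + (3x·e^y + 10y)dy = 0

Verify exactness: ∂M/∂y = ∂N/∂x ✓
Find F(x,y) such that ∂F/∂x = M, ∂F/∂y = N
Solution: 3x·e^y + 5y² = C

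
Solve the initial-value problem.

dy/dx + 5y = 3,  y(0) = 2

General solution: y = 3/5 + Ce^(-5x)
Applying y(0) = 2: C = 2 - 3/5 = 7/5
Particular solution: y = 3/5 + (7/5)e^(-5x)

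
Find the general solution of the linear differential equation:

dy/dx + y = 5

Using integrating factor method:

General solution: y = 5 + Ce^(-x)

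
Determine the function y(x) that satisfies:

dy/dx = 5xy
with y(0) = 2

General solution: y = Ce^(5x²/2)
Applying IC y(0) = 2:
Particular solution: y = 2e^(5x²/2)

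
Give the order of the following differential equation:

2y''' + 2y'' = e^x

The order is 3 (highest derivative is of order 3).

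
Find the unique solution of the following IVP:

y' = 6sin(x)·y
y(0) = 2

General solution: y = Ce^(-6cos(x))
Applying IC y(0) = 2:
Particular solution: y = 2e^(6(1-cos(x)))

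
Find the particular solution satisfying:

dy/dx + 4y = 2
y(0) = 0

General solution: y = 1/2 + Ce^(-4x)
Applying y(0) = 0: C = 0 - 1/2 = -1/2
Particular solution: y = 1/2 - (1/2)e^(-4x)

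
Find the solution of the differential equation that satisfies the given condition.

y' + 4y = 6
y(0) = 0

General solution: y = 3/2 + Ce^(-4x)
Applying y(0) = 0: C = 0 - 3/2 = -3/2
Particular solution: y = 3/2 - (3/2)e^(-4x)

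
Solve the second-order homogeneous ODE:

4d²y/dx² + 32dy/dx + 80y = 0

Characteristic equation: 4r² + 32r + 80 = 0
Divide by 4: r² + 8r + 20 = 0
Roots: r = -4 ± 2i (complex conjugates)
General solution: y = e^(-4x)(C₁cos(2x) + C₂sin(2x))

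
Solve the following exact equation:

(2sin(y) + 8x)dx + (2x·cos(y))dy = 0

Verify exactness: ∂M/∂y = ∂N/∂x ✓
Find F(x,y) such that ∂F/∂x = M, ∂F/∂y = N
Solution: 2x·sin(y) + 4x² = C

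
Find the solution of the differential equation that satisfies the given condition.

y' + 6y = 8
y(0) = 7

General solution: y = 4/3 + Ce^(-6x)
Applying y(0) = 7: C = 7 - 4/3 = 17/3
Particular solution: y = 4/3 + (17/3)e^(-6x)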